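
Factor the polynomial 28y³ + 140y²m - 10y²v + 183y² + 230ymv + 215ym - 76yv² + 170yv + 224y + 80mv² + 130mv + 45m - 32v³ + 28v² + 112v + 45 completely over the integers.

(4y + 2v + 1)(y + 5m - 2v + 5)(7y + 8v + 9)

Group: 7y(4y² + 20ym - 6yv + 21y + 10mv + 5m - 4v² + 8v + 5) + (8v + 9)(4y² + 20ym - 6yv + 21y + 10mv + 5m - 4v² + 8v + 5); both groups contain (4y² + 20ym - 6yv + 21y + 10mv + 5m - 4v² + 8v + 5), so (7y + 8v + 9) is a factor with cofactor 4y² + 20ym - 6yv + 21y + 10mv + 5m - 4v² + 8v + 5.
The cofactor groups again: 4y² + 20ym - 6yv + 21y + 10mv + 5m - 4v² + 8v + 5 = y(4y + 2v + 1) + (5m - 2v + 5)(4y + 2v + 1); both groups contain (4y + 2v + 1), giving (y + 5m - 2v + 5)(4y + 2v + 1).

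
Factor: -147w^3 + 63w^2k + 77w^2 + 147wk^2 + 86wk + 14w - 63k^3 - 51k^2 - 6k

-(3w - 3k - 2)(7w - 3k)(7w + 7k + 1)

Group: 7w(-21w^2 + 11w + 21k^2 + 17k + 2) - 3k(-21w^2 + 11w + 21k^2 + 17k + 2); both groups contain (-21w^2 + 11w + 21k^2 + 17k + 2), so (7w - 3k) is a factor with cofactor -21w^2 + 11w + 21k^2 + 17k + 2.
The cofactor groups again: -21w^2 + 11w + 21k^2 + 17k + 2 = -3w(7w + 7k + 1) + (3k + 2)(7w + 7k + 1); both groups contain (7w + 7k + 1), giving -(3w - 3k - 2)(7w + 7k + 1).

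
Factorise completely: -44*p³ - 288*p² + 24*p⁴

Pull out the common factor 4*p², then factor the remaining trinomial.

4*p²*(2*p - 9)*(3*p + 8)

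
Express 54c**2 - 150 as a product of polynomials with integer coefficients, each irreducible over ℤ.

6(3c + 5)(3c - 5)

Factor out 6, leaving 9c**2 - 25, which is a difference of two squares.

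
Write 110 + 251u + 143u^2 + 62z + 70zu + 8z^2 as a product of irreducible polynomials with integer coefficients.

(2z + 11u + 10)(4z + 13u + 11)

Group: 4z(2z + 11u + 10) + (13u + 11)(2z + 11u + 10); both groups contain (2z + 11u + 10).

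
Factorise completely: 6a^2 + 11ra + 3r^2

Group: 3r(r + 3a) + 2a(r + 3a); both groups contain (r + 3a).

(3r + 2a)(r + 3a)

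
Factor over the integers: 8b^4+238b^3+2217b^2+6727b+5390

By the rational root theorem, b = -7/2 is a root, giving the factor (2b+7) and quotient 4b^3+105b^2+741b+770.
Then b = -14 is a root, giving the factor (b+14) and quotient 4b^2+49b+55.
The remaining quadratic factors as (b+11)(4b+5).

(2b+7)(4b+5)(b+11)(b+14)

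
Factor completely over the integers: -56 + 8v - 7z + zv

(v - 7)(z + 8)

Group as (zv - 7z) + (8v - 56) = z(v - 7) + 8(v - 7).
Both groups share the factor (v - 7).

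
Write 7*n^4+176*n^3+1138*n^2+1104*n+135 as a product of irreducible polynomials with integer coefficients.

Among the possible rational roots, n = -15 is a root, giving the factor (n+15) and quotient 7*n^3+71*n^2+73*n+9.
Next, n = -9 is a root, so (n+9) is a factor; dividing leaves 7*n^2+8*n+1.
The remaining quadratic factors as (7*n+1)(n+1).

(7*n+1)*(n+1)*(n+15)*(n+9)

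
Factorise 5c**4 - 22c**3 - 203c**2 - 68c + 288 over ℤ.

(5c + 8)(c + 4)(c - 1)(c - 9)

Trying the rational-root candidates, c = -4 is a root, giving the factor (c + 4) and quotient 5c**3 - 42c**2 - 35c + 72.
Then c = -8/5 is a root, so (5c + 8) is a factor; dividing leaves c**2 - 10c + 9.
The remaining quadratic factors as (c - 1)(c - 9).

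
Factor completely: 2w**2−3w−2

(2w+1)(w−2)

Need a pair with product 2·(−2) = −4 and sum −3: that's −4 and 1.
Split the middle term: 2w**2−4w + w−2 = 2w(w−2) + (w−2).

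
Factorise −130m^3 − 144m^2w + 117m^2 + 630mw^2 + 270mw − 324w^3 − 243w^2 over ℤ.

−(10m − 12w − 9)(13m − 9w)(m + 3w)

Group: 10m(−13m^2 − 30mw + 27w^2) + (−12w − 9)(−13m^2 − 30mw + 27w^2); both groups contain (−13m^2 − 30mw + 27w^2), so (10m − 12w − 9) is a factor with cofactor −13m^2 − 30mw + 27w^2.
The cofactor groups again: −13m^2 − 30mw + 27w^2 = −m(13m − 9w) − 3w(13m − 9w); both groups contain (13m − 9w), giving −(m + 3w)(13m − 9w).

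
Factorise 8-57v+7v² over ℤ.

(7v-1)(v-8)

Need a pair with product 7·8 = 56 and sum -57: that's -1 and -56.
Split the middle term: 7v²-v - 56v+8 = v(7v-1) - 8(7v-1).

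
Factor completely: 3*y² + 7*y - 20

(3*y - 5)*(y + 4)

Need a pair with product 3·(-20) = -60 and sum 7: that's 12 and -5.
Split the middle term: 3*y² + 12*y - 5*y - 20 = 3*y*(y + 4) - 5*(y + 4).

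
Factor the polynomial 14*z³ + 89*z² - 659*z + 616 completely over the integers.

(2*z - 7)*(7*z - 8)*(z + 11)

Testing divisors of the constant over divisors of the leading coefficient, z = -11 is a root, so (z + 11) divides it; the quotient is 14*z² - 65*z + 56.
The remaining quadratic factors as (7*z - 8)(2*z - 7).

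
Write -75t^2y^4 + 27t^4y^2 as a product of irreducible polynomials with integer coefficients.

3t^2y^2(3t + 5y)(3t - 5y)

Every term has a factor of 3t^2y^2. Then 9t^2 - 25y^2 = (3t)² − (5y)².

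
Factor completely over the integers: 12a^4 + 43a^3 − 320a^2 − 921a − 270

By the rational root theorem, a = 5 is a root, so (a − 5) divides it; the quotient is 12a^3 + 103a^2 + 195a + 54.
Then a = −1/3 is a root, so (3a + 1) is a factor; dividing leaves 4a^2 + 33a + 54.
The remaining quadratic factors as (4a + 9)(a + 6).

(3a + 1)(4a + 9)(a + 6)(a − 5)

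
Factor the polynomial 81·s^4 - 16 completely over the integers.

(3·s + 2)·(3·s - 2)·(9·s^2 + 4)

Write as (9·s^2)² − (4)², then factor 9·s^2 - 4 once more.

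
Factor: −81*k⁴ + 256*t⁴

(4*t − 3*k)*(4*t + 3*k)*(16*t² + 9*k²)

Write as (16*t²)² − (9*k²)², then factor 16*t² − 9*k² once more.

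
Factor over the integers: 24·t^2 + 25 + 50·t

Need a pair with product 24·25 = 600 and sum 50: that's 20 and 30.
Split the middle term: 24·t^2 + 20·t + 30·t + 25 = 4·t·(6·t + 5) + 5·(6·t + 5).

(4·t + 5)·(6·t + 5)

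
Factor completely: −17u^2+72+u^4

Substitute w = u^2 to get a quadratic in w, then factor.
u^2−9 is a difference of squares.
u^2−8 is irreducible over ℤ (8 is not a perfect square).

(u+3)(u−3)(u^2−8)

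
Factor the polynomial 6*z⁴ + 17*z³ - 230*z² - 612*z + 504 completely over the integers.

Trying the rational-root candidates, z = -7/2 is a root, so (2*z + 7) is a factor; dividing leaves 3*z³ - 2*z² - 108*z + 72.
Then z = 6 is a root, so (z - 6) is a factor; dividing leaves 3*z² + 16*z - 12.
The remaining quadratic factors as (z + 6)(3*z - 2).

(2*z + 7)*(3*z - 2)*(z + 6)*(z - 6)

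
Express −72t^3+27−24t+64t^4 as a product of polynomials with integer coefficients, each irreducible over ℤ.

(8t−9)(8t^3−3)

Group as (64t^4−24t) + (−72t^3+27) = 8t(8t^3−3) − 9(8t^3−3).
Both groups share the factor (8t^3−3).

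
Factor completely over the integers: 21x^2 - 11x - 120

(3x - 8)(7x + 15)

Need a pair with product 21·(-120) = -2520 and sum -11: that's 45 and -56.
Split the middle term: 21x^2 + 45x - 56x - 120 = 3x(7x + 15) - 8(7x + 15).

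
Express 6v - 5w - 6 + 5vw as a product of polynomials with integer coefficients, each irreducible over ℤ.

(5w + 6)(v - 1)

Group as (5vw + 6v) + (-5w - 6) = v(5w + 6) - (5w + 6).
Both groups share the factor (5w + 6).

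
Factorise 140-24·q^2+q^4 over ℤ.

Substitute u = q^2 to get a quadratic in u, then factor.
q^2-14 is irreducible over ℤ (14 is not a perfect square).
q^2-10 is irreducible over ℤ (10 is not a perfect square).

(q^2-10)·(q^2-14)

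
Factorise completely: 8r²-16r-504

8(r+7)(r-9)

Pull out the common factor 8, then factor the remaining trinomial.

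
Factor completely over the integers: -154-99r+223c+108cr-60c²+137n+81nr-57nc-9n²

-(9n+12c-11)(n+5c-9r-14)

Group: -n(9n+12c-11) + (-5c+9r+14)(9n+12c-11); both groups contain (9n+12c-11).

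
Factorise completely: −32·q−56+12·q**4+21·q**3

(4·q+7)·(3·q**3−8)

Group as (12·q**4−32·q) + (21·q**3−56) = 4·q·(3·q**3−8) + 7·(3·q**3−8).
Both groups share the factor (3·q**3−8).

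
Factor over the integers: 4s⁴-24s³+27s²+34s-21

By the rational root theorem, s = 7/2 is a root, so (2s-7) is a factor; dividing leaves 2s³-5s²-4s+3.
Next, s = -1 is a root, so (s+1) divides it; the quotient is 2s²-7s+3.
The remaining quadratic factors as (s-3)(2s-1).

(2s-1)(2s-7)(s+1)(s-3)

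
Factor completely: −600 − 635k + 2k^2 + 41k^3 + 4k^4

(4k − 15)(k + 1)(k + 5)(k + 8)

Trying the rational-root candidates, k = 15/4 is a root, giving the factor (4k − 15) and quotient k^3 + 14k^2 + 53k + 40.
Continuing, k = −5 is a root, so (k + 5) divides it; the quotient is k^2 + 9k + 8.
The remaining quadratic factors as (k + 8)(k + 1).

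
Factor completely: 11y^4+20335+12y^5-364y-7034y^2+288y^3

(3y+5)(4y-7)(y-7)(y^2+8y+83)

Testing divisors of the constant over divisors of the leading coefficient, y = -5/3 is a root, giving the factor (3y+5) and quotient 4y^4-3y^3+101y^2-2513y+4067.
Next, y = 7/4 is a root, so (4y-7) is a factor; dividing leaves y^3+y^2+27y-581.
Continuing, y = 7 is a root, so (y-7) is a factor; dividing leaves y^2+8y+83.
The quadratic y^2+8y+83 has discriminant -268 < 0 and is irreducible over ℤ.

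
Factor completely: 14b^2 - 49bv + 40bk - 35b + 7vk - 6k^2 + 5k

Group: 7b(2b - 7v + 6k - 5) - k(2b - 7v + 6k - 5); both groups contain (2b - 7v + 6k - 5).

(2b - 7v + 6k - 5)(7b - k)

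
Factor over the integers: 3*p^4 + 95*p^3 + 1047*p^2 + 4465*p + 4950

(3*p + 5)*(p + 10)*(p + 11)*(p + 9)

Trying the rational-root candidates, p = -5/3 is a root, giving the factor (3*p + 5) and quotient p^3 + 30*p^2 + 299*p + 990.
Continuing, p = -11 is a root, so (p + 11) divides it; the quotient is p^2 + 19*p + 90.
The remaining quadratic factors as (p + 9)(p + 10).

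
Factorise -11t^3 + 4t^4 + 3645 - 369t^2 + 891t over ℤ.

(4t + 9)(t + 9)(t - 5)(t - 9)

Trying the rational-root candidates, t = 5 is a root, so (t - 5) divides it; the quotient is 4t^3 + 9t^2 - 324t - 729.
Continuing, t = 9 is a root, giving the factor (t - 9) and quotient 4t^2 + 45t + 81.
The remaining quadratic factors as (4t + 9)(t + 9).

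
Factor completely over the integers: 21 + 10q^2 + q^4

(q^2 + 3)(q^2 + 7)

Substitute u = q^2 to get a quadratic in u, then factor.
q^2 + 3 is irreducible over ℤ (always positive, so no real roots).
q^2 + 7 is irreducible over ℤ (always positive, so no real roots).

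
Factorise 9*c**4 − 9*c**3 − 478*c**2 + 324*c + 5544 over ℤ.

By the rational root theorem, c = −6 is a root, so (c + 6) divides it; the quotient is 9*c**3 − 63*c**2 − 100*c + 924.
Next, c = 6 is a root, giving the factor (c − 6) and quotient 9*c**2 − 9*c − 154.
The remaining quadratic factors as (3*c − 14)(3*c + 11).

(3*c + 11)*(3*c − 14)*(c + 6)*(c − 6)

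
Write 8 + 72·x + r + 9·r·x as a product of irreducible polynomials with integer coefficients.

Group as (9·r·x + r) + (72·x + 8) = r·(9·x + 1) + 8·(9·x + 1).
Both groups share the factor (9·x + 1).

(9·x + 1)·(r + 8)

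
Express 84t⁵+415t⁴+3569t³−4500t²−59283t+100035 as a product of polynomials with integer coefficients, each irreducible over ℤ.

Testing divisors of the constant over divisors of the leading coefficient, t = 15/7 is a root, giving the factor (7t−15) and quotient 12t⁴+85t³+692t²+840t−6669.
Continuing, t = −13/3 is a root, so (3t+13) is a factor; dividing leaves 4t³+11t²+183t−513.
Continuing, t = 9/4 is a root, so (4t−9) divides it; the quotient is t²+5t+57.
The quadratic t²+5t+57 has discriminant −203 < 0 and is irreducible over ℤ.

(3t+13)(4t−9)(7t−15)(t²+5t+57)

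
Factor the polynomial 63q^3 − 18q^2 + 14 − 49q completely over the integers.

(7q − 2)(9q^2 − 7)

Group as (63q^3 − 49q) + (−18q^2 + 14) = 7q(9q^2 − 7) − 2(9q^2 − 7).
Both groups share the factor (9q^2 − 7).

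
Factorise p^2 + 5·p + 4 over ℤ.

Two integers with product 4 and sum 5 are 1 and 4.

(p + 1)·(p + 4)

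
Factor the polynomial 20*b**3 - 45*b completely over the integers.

Factor out 5*b, leaving 4*b**2 - 9, which is a difference of two squares.

5*b*(2*b + 3)*(2*b - 3)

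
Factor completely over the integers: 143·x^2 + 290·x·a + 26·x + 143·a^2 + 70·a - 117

(13·x + 11·a + 13)·(11·x + 13·a - 9)

Group: 11·x·(13·x + 11·a + 13) + (13·a - 9)·(13·x + 11·a + 13); both groups contain (13·x + 11·a + 13).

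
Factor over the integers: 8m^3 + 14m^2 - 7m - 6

(2m + 1)(4m - 3)(m + 2)

Testing divisors of the constant over divisors of the leading coefficient, m = -1/2 is a root, giving the factor (2m + 1) and quotient 4m^2 + 5m - 6.
The remaining quadratic factors as (4m - 3)(m + 2).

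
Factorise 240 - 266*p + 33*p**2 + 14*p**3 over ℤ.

Testing divisors of the constant over divisors of the leading coefficient, p = 5/2 is a root, giving the factor (2*p - 5) and quotient 7*p**2 + 34*p - 48.
The remaining quadratic factors as (p + 6)(7*p - 8).

(2*p - 5)*(7*p - 8)*(p + 6)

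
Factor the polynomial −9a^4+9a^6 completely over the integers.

9a^4(a+1)(a−1)

Factor out 9a^4 first: what remains is a^2−1.
Recognize a difference of squares with the parts a and 1.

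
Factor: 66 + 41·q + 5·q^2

Need a pair with product 5·66 = 330 and sum 41: that's 11 and 30.
Split the middle term: 5·q^2 + 11·q + 30·q + 66 = q·(5·q + 11) + 6·(5·q + 11).

(5·q + 11)·(q + 6)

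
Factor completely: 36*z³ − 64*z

4*z*(3*z + 4)*(3*z − 4)

Pull out the common factor 4*z; 9*z² − 16 is a difference of squares.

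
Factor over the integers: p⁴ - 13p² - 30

Substitute u = p² to get a quadratic in u, then factor.
p² - 15 is irreducible over ℤ (15 is not a perfect square).
p² + 2 is irreducible over ℤ (always positive, so no real roots).

(p² + 2)(p² - 15)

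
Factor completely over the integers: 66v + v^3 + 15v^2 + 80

Testing divisors of the constant over divisors of the leading coefficient, v = -5 is a root, giving the factor (v + 5) and quotient v^2 + 10v + 16.
The remaining quadratic factors as (v + 8)(v + 2).

(v + 2)(v + 5)(v + 8)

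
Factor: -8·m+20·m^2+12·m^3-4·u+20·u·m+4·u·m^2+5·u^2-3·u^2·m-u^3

-(u-2·m-4)·(u+2·m)·(u+3·m-1)

Group: u·(-u^2-u·m+5·u+6·m^2+10·m-4) + 2·m·(-u^2-u·m+5·u+6·m^2+10·m-4); both groups contain (-u^2-u·m+5·u+6·m^2+10·m-4), so (u+2·m) is a factor with cofactor -u^2-u·m+5·u+6·m^2+10·m-4.
The cofactor groups again: -u^2-u·m+5·u+6·m^2+10·m-4 = -u·(u+3·m-1) + (2·m+4)·(u+3·m-1); both groups contain (u+3·m-1), giving -(u-2·m-4)·(u+3·m-1).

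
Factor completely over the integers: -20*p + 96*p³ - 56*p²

4*p*(4*p + 1)*(6*p - 5)

Pull out the common factor 4*p, then factor the remaining trinomial.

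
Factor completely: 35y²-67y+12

(5y-1)(7y-12)

Need a pair with product 35·12 = 420 and sum -67: that's -7 and -60.
Split the middle term: 35y²-7y - 60y+12 = 7y(5y-1) - 12(5y-1).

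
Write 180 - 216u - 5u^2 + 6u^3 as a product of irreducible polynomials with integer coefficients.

(6u - 5)(u + 6)(u - 6)

Among the possible rational roots, u = 6 is a root, giving the factor (u - 6) and quotient 6u^2 + 31u - 30.
The remaining quadratic factors as (u + 6)(6u - 5).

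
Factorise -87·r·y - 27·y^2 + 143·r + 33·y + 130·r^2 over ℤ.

Group: 13·r·(10·r - 9·y + 11) + 3·y·(10·r - 9·y + 11); both groups contain (10·r - 9·y + 11).

(10·r - 9·y + 11)·(13·r + 3·y)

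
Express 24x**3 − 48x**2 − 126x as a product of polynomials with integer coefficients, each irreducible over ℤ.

6x(2x + 3)(2x − 7)

Pull out the common factor 6x, then factor the remaining trinomial.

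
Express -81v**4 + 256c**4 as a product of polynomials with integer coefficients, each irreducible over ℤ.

(4c + 3v)(4c - 3v)(16c**2 + 9v**2)

Difference of squares twice: with A = 4c and B = 3v, A⁴ − B⁴ = (A² − B²)(A² + B²), and A² − B² factors again.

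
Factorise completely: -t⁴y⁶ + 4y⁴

Every term has a factor of y⁴; factoring it out leaves -t⁴y² + 4.
Recognize a difference of squares with the parts 2 and t²y.

-y⁴(t²y + 2)(t²y - 2)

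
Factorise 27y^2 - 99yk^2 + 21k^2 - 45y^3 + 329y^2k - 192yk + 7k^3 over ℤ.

-(y - 7k)(5y - k - 3)(9y - k)

Group: 5y(-9y^2 + 64yk - 7k^2) + (-k - 3)(-9y^2 + 64yk - 7k^2); both groups contain (-9y^2 + 64yk - 7k^2), so (5y - k - 3) is a factor with cofactor -9y^2 + 64yk - 7k^2.
The cofactor groups again: -9y^2 + 64yk - 7k^2 = -9y(y - 7k) + k(y - 7k); both groups contain (y - 7k), giving -(9y - k)(y - 7k).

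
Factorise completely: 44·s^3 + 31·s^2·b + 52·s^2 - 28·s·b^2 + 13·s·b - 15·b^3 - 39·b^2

Group: 4·s·(11·s^2 + 16·s·b + 13·s + 5·b^2 + 13·b) - 3·b·(11·s^2 + 16·s·b + 13·s + 5·b^2 + 13·b); both groups contain (11·s^2 + 16·s·b + 13·s + 5·b^2 + 13·b), so (4·s - 3·b) is a factor with cofactor 11·s^2 + 16·s·b + 13·s + 5·b^2 + 13·b.
The cofactor groups again: 11·s^2 + 16·s·b + 13·s + 5·b^2 + 13·b = s·(11·s + 5·b + 13) + b·(11·s + 5·b + 13); both groups contain (11·s + 5·b + 13), giving (s + b)·(11·s + 5·b + 13).

(4·s - 3·b)·(11·s + 5·b + 13)·(s + b)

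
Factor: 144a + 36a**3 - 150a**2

Pull out the common factor 6a, then factor the remaining trinomial.

6a(2a - 3)(3a - 8)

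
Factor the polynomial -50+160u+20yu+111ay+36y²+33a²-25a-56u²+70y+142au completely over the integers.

Group: 11a(3a+9y+14u-5) + (4y-4u+10)(3a+9y+14u-5); both groups contain (3a+9y+14u-5).

(11a+4y-4u+10)(3a+9y+14u-5)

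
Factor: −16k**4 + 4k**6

Factor out 4k**4 first: what remains is k**2 − 4.
Recognize a difference of squares with the parts k and 2.

4k**4(k + 2)(k − 2)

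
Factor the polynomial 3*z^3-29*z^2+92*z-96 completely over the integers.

(3*z-8)*(z-3)*(z-4)

By the rational root theorem, z = 4 is a root, giving the factor (z-4) and quotient 3*z^2-17*z+24.
The remaining quadratic factors as (3*z-8)(z-3).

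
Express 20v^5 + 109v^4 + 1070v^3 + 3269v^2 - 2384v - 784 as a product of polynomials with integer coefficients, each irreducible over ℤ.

(4v + 1)(5v - 4)(v + 4)(v^2 + 2v + 49)

Among the possible rational roots, v = -4 is a root, giving the factor (v + 4) and quotient 20v^4 + 29v^3 + 954v^2 - 547v - 196.
Then v = 4/5 is a root, giving the factor (5v - 4) and quotient 4v^3 + 9v^2 + 198v + 49.
Then v = -1/4 is a root, giving the factor (4v + 1) and quotient v^2 + 2v + 49.
The quadratic v^2 + 2v + 49 has discriminant -192 < 0 and is irreducible over ℤ.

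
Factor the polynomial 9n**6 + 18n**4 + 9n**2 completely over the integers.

9n**2(n**2 + 1)**2

Every term has a factor of 9n**2; factoring it out leaves n**4 + 2n**2 + 1.
Recognize a perfect-square trinomial with the parts 1 and n**2.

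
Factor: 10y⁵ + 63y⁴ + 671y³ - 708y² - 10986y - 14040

Trying the rational-root candidates, y = -9/5 is a root, so (5y + 9) is a factor; dividing leaves 2y⁴ + 9y³ + 118y² - 354y - 1560.
Then y = 4 is a root, so (y - 4) is a factor; dividing leaves 2y³ + 17y² + 186y + 390.
Next, y = -5/2 is a root, giving the factor (2y + 5) and quotient y² + 6y + 78.
The quadratic y² + 6y + 78 has discriminant -276 < 0 and is irreducible over ℤ.

(2y + 5)(5y + 9)(y - 4)(y² + 6y + 78)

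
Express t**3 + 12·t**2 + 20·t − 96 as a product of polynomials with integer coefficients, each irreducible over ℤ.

Among the possible rational roots, t = −6 is a root, so (t + 6) is a factor; dividing leaves t**2 + 6·t − 16.
The remaining quadratic factors as (t + 8)(t − 2).

(t + 6)·(t + 8)·(t − 2)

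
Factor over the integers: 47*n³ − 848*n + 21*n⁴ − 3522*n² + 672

(3*n − 1)*(7*n + 4)*(n + 14)*(n − 12)

Trying the rational-root candidates, n = −14 is a root, so (n + 14) divides it; the quotient is 21*n³ − 247*n² − 64*n + 48.
Then n = 12 is a root, giving the factor (n − 12) and quotient 21*n² + 5*n − 4.
The remaining quadratic factors as (3*n − 1)(7*n + 4).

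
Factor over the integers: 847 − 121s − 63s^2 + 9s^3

(3s + 11)(3s − 11)(s − 7)

Among the possible rational roots, s = 11/3 is a root, so (3s − 11) divides it; the quotient is 3s^2 − 10s − 77.
The remaining quadratic factors as (3s + 11)(s − 7).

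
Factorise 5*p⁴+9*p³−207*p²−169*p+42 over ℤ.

Testing divisors of the constant over divisors of the leading coefficient, p = −1 is a root, so (p+1) divides it; the quotient is 5*p³+4*p²−211*p+42.
Then p = 6 is a root, giving the factor (p−6) and quotient 5*p²+34*p−7.
The remaining quadratic factors as (5*p−1)(p+7).

(5*p−1)*(p+1)*(p+7)*(p−6)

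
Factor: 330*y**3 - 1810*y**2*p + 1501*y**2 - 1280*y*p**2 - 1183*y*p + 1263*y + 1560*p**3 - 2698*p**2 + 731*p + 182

Group: 11*y*(30*y**2 - 200*y*p + 131*y + 120*p**2 - 226*p + 91) + (13*p + 2)*(30*y**2 - 200*y*p + 131*y + 120*p**2 - 226*p + 91); both groups contain (30*y**2 - 200*y*p + 131*y + 120*p**2 - 226*p + 91), so (11*y + 13*p + 2) is a factor with cofactor 30*y**2 - 200*y*p + 131*y + 120*p**2 - 226*p + 91.
The cofactor groups again: 30*y**2 - 200*y*p + 131*y + 120*p**2 - 226*p + 91 = 15*y*(2*y - 12*p + 7) + (-10*p + 13)*(2*y - 12*p + 7); both groups contain (2*y - 12*p + 7), giving (15*y - 10*p + 13)*(2*y - 12*p + 7).

(15*y - 10*p + 13)*(2*y - 12*p + 7)*(11*y + 13*p + 2)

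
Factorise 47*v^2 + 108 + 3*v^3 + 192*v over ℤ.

(3*v + 2)*(v + 6)*(v + 9)

Among the possible rational roots, v = −2/3 is a root, so (3*v + 2) is a factor; dividing leaves v^2 + 15*v + 54.
The remaining quadratic factors as (v + 9)(v + 6).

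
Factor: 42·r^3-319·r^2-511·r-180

Among the possible rational roots, r = -5/6 is a root, giving the factor (6·r+5) and quotient 7·r^2-59·r-36.
The remaining quadratic factors as (7·r+4)(r-9).

(6·r+5)·(7·r+4)·(r-9)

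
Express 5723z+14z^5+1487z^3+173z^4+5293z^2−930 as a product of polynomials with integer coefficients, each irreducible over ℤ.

Among the possible rational roots, z = −3 is a root, so (z+3) divides it; the quotient is 14z^4+131z^3+1094z^2+2011z−310.
Next, z = −5/2 is a root, so (2z+5) is a factor; dividing leaves 7z^3+48z^2+427z−62.
Then z = 1/7 is a root, so (7z−1) divides it; the quotient is z^2+7z+62.
The quadratic z^2+7z+62 has discriminant −199 < 0 and is irreducible over ℤ.

(2z+5)(7z−1)(z+3)(z^2+7z+62)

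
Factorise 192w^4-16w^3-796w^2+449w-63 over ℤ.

(3w-1)(4w+9)(4w-1)(4w-7)

Among the possible rational roots, w = 7/4 is a root, so (4w-7) divides it; the quotient is 48w^3+80w^2-59w+9.
Then w = 1/3 is a root, so (3w-1) divides it; the quotient is 16w^2+32w-9.
The remaining quadratic factors as (4w-1)(4w+9).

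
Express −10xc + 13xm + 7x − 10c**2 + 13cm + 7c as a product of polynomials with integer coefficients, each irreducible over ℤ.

−(10c − 13m − 7)(x + c)

Group: −10c(x + c) + (13m + 7)(x + c); both groups contain (x + c).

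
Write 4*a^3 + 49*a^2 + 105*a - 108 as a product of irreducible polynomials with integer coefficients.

(4*a - 3)*(a + 4)*(a + 9)

By the rational root theorem, a = -9 is a root, so (a + 9) divides it; the quotient is 4*a^2 + 13*a - 12.
The remaining quadratic factors as (4*a - 3)(a + 4).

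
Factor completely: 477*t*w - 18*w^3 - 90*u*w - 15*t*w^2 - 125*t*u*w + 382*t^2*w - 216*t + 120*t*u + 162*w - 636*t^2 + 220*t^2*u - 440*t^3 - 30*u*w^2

-(10*t - 5*u - 3*w + 9)*(11*t + 2*w + 6)*(4*t - 3*w)

Group: 4*t*(-110*t^2 + 55*t*u + 13*t*w - 159*t + 10*u*w + 30*u + 6*w^2 - 54) - 3*w*(-110*t^2 + 55*t*u + 13*t*w - 159*t + 10*u*w + 30*u + 6*w^2 - 54); both groups contain (-110*t^2 + 55*t*u + 13*t*w - 159*t + 10*u*w + 30*u + 6*w^2 - 54), so (4*t - 3*w) is a factor with cofactor -110*t^2 + 55*t*u + 13*t*w - 159*t + 10*u*w + 30*u + 6*w^2 - 54.
The cofactor groups again: -110*t^2 + 55*t*u + 13*t*w - 159*t + 10*u*w + 30*u + 6*w^2 - 54 = -10*t*(11*t + 2*w + 6) + (5*u + 3*w - 9)*(11*t + 2*w + 6); both groups contain (11*t + 2*w + 6), giving -(10*t - 5*u - 3*w + 9)*(11*t + 2*w + 6).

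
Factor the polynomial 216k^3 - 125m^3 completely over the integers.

Recognize a difference of cubes with the parts 6k and 5m.

(6k - 5m)(36k^2 + 30km + 25m^2)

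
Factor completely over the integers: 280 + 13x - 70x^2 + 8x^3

(2x - 5)(4x + 7)(x - 8)

Testing divisors of the constant over divisors of the leading coefficient, x = -7/4 is a root, so (4x + 7) is a factor; dividing leaves 2x^2 - 21x + 40.
The remaining quadratic factors as (x - 8)(2x - 5).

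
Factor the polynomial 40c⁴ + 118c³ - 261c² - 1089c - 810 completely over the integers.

Testing divisors of the constant over divisors of the leading coefficient, c = 3 is a root, so (c - 3) is a factor; dividing leaves 40c³ + 238c² + 453c + 270.
Next, c = -5/2 is a root, giving the factor (2c + 5) and quotient 20c² + 69c + 54.
The remaining quadratic factors as (4c + 9)(5c + 6).

(2c + 5)(4c + 9)(5c + 6)(c - 3)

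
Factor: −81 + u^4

Difference of squares twice: with A = u and B = 3, A⁴ − B⁴ = (A² − B²)(A² + B²), and A² − B² factors again.

(u + 3)(u − 3)(u^2 + 9)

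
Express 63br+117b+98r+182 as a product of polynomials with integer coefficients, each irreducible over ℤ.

(7r+13)(9b+14)

Group as (63br+117b) + (98r+182) = 9b(7r+13) + 14(7r+13).
Both groups share the factor (7r+13).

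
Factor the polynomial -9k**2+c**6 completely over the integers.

-(3k-c**3)(3k+c**3)

Recognize a difference of squares with the parts c**3 and 3k.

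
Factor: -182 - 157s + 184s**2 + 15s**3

Trying the rational-root candidates, s = 7/5 is a root, giving the factor (5s - 7) and quotient 3s**2 + 41s + 26.
The remaining quadratic factors as (3s + 2)(s + 13).

(3s + 2)(5s - 7)(s + 13)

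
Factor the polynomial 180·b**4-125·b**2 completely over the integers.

Factor out 5·b**2, leaving 36·b**2-25, which is a difference of two squares.

5·b**2·(6·b+5)·(6·b-5)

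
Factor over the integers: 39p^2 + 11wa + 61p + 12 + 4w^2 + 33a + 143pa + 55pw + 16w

(3p + 4w + 11a + 4)(13p + w + 3)

Group: 13p(3p + 4w + 11a + 4) + (w + 3)(3p + 4w + 11a + 4); both groups contain (3p + 4w + 11a + 4).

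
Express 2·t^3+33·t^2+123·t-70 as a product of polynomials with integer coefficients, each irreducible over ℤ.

(2·t-1)·(t+10)·(t+7)

Testing divisors of the constant over divisors of the leading coefficient, t = -10 is a root, so (t+10) divides it; the quotient is 2·t^2+13·t-7.
The remaining quadratic factors as (2·t-1)(t+7).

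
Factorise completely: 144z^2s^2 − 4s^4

4s^2(6z − s)(6z + s)

Factor out 4s^2, leaving 36z^2 − s^2, which is a difference of two squares.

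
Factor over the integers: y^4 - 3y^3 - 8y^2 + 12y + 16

Among the possible rational roots, y = -1 is a root, so (y + 1) is a factor; dividing leaves y^3 - 4y^2 - 4y + 16.
Then y = 4 is a root, so (y - 4) divides it; the quotient is y^2 - 4.
The remaining quadratic factors as (y + 2)(y - 2).

(y + 1)(y + 2)(y - 2)(y - 4)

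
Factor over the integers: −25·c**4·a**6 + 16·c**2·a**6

Every term has a factor of c**2·a**6; factoring it out leaves −25·c**2 + 16.
Recognize a difference of squares with the parts 4 and 5·c.

−a**6·c**2·(5·c + 4)·(5·c − 4)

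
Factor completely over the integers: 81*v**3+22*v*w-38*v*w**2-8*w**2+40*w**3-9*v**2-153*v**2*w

(9*v+5*w-1)*(9*v-4*w)*(v-2*w)

Group: 9*v*(9*v**2-13*v*w-v-10*w**2+2*w) - 4*w*(9*v**2-13*v*w-v-10*w**2+2*w); both groups contain (9*v**2-13*v*w-v-10*w**2+2*w), so (9*v-4*w) is a factor with cofactor 9*v**2-13*v*w-v-10*w**2+2*w.
The cofactor groups again: 9*v**2-13*v*w-v-10*w**2+2*w = v*(9*v+5*w-1) - 2*w*(9*v+5*w-1); both groups contain (9*v+5*w-1), giving (v-2*w)*(9*v+5*w-1).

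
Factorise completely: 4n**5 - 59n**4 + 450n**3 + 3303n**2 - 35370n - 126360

Trying the rational-root candidates, n = 9 is a root, so (n - 9) is a factor; dividing leaves 4n**4 - 23n**3 + 243n**2 + 5490n + 14040.
Continuing, n = -13/4 is a root, giving the factor (4n + 13) and quotient n**3 - 9n**2 + 90n + 1080.
Then n = -6 is a root, so (n + 6) divides it; the quotient is n**2 - 15n + 180.
The quadratic n**2 - 15n + 180 has discriminant -495 < 0 and is irreducible over ℤ.

(4n + 13)(n + 6)(n - 9)(n**2 - 15n + 180)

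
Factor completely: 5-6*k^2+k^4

(k+1)*(k-1)*(k^2-5)

Substitute u = k^2 to get a quadratic in u, then factor.
k^2-5 is irreducible over ℤ (5 is not a perfect square).
k^2-1 is a difference of squares.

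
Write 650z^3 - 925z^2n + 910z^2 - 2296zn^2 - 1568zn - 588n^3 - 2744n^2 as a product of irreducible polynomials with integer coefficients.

Group: 13z(50z^2 - 125zn + 70z - 42n^2 - 196n) + 14n(50z^2 - 125zn + 70z - 42n^2 - 196n); both groups contain (50z^2 - 125zn + 70z - 42n^2 - 196n), so (13z + 14n) is a factor with cofactor 50z^2 - 125zn + 70z - 42n^2 - 196n.
The cofactor groups again: 50z^2 - 125zn + 70z - 42n^2 - 196n = 10z(5z - 14n) + (3n + 14)(5z - 14n); both groups contain (5z - 14n), giving (10z + 3n + 14)(5z - 14n).

(5z - 14n)(13z + 14n)(10z + 3n + 14)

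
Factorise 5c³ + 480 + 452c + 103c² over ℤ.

(5c + 8)(c + 15)(c + 4)

By the rational root theorem, c = -4 is a root, so (c + 4) divides it; the quotient is 5c² + 83c + 120.
The remaining quadratic factors as (5c + 8)(c + 15).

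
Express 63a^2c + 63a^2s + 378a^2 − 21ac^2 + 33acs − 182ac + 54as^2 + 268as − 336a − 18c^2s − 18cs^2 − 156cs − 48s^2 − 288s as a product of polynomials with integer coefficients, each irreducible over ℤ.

Group: 9a(7ac + 7as + 42a + 6cs + 6s^2 + 36s) + (−3c − 8)(7ac + 7as + 42a + 6cs + 6s^2 + 36s); both groups contain (7ac + 7as + 42a + 6cs + 6s^2 + 36s), so (9a − 3c − 8) is a factor with cofactor 7ac + 7as + 42a + 6cs + 6s^2 + 36s.
The cofactor groups again: 7ac + 7as + 42a + 6cs + 6s^2 + 36s = 7a(c + s + 6) + 6s(c + s + 6); both groups contain (c + s + 6), giving (7a + 6s)(c + s + 6).

(7a + 6s)(9a − 3c − 8)(c + s + 6)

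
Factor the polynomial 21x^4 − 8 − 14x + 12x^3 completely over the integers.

Group as (21x^4 − 14x) + (12x^3 − 8) = 7x(3x^3 − 2) + 4(3x^3 − 2).
Both groups share the factor (3x^3 − 2).

(7x + 4)(3x^3 − 2)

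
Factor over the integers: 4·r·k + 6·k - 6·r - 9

Group as (4·r·k - 6·r) + (6·k - 9) = 2·r·(2·k - 3) + 3·(2·k - 3).
Both groups share the factor (2·k - 3).

(2·k - 3)·(2·r + 3)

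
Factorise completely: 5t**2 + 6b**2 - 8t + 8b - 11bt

Group: 6b(b - t) + (-5t + 8)(b - t); both groups contain (b - t).

(6b - 5t + 8)(b - t)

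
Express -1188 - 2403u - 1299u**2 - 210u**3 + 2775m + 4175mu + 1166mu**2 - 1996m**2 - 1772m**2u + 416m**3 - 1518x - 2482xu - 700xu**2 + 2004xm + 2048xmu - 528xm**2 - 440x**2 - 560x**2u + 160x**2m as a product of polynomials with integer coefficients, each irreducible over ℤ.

(10x - 13m + 5u + 12)(4x - 8m + 3u + 9)(4m - 14u - 11)

Group: 10x(16xm - 56xu - 44x - 32m**2 + 124mu + 124m - 42u**2 - 159u - 99) + (-13m + 5u + 12)(16xm - 56xu - 44x - 32m**2 + 124mu + 124m - 42u**2 - 159u - 99); both groups contain (16xm - 56xu - 44x - 32m**2 + 124mu + 124m - 42u**2 - 159u - 99), so (10x - 13m + 5u + 12) is a factor with cofactor 16xm - 56xu - 44x - 32m**2 + 124mu + 124m - 42u**2 - 159u - 99.
The cofactor groups again: 16xm - 56xu - 44x - 32m**2 + 124mu + 124m - 42u**2 - 159u - 99 = 4x(4m - 14u - 11) + (-8m + 3u + 9)(4m - 14u - 11); both groups contain (4m - 14u - 11), giving (4x - 8m + 3u + 9)(4m - 14u - 11).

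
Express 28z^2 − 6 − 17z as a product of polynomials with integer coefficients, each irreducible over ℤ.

(4z + 1)(7z − 6)

Need a pair with product 28·(−6) = −168 and sum −17: that's 7 and −24.
Split the middle term: 28z^2 + 7z − 24z − 6 = 7z(4z + 1) − 6(4z + 1).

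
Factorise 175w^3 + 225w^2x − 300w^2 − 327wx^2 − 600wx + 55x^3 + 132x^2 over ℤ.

(5w + 11x)(5w − x)(7w − 5x − 12)

Group: 5w(35w^2 − 32wx − 60w + 5x^2 + 12x) + 11x(35w^2 − 32wx − 60w + 5x^2 + 12x); both groups contain (35w^2 − 32wx − 60w + 5x^2 + 12x), so (5w + 11x) is a factor with cofactor 35w^2 − 32wx − 60w + 5x^2 + 12x.
The cofactor groups again: 35w^2 − 32wx − 60w + 5x^2 + 12x = 7w(5w − x) + (−5x − 12)(5w − x); both groups contain (5w − x), giving (7w − 5x − 12)(5w − x).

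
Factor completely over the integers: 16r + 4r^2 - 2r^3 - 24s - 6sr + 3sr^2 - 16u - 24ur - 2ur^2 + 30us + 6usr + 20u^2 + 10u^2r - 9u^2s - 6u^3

-(2u + 3s - 2r)(u - r - 2)(3u + r - 4)

Group: 3u(-2u^2 - 3us + 4ur + 4u + 3sr + 6s - 2r^2 - 4r) + (r - 4)(-2u^2 - 3us + 4ur + 4u + 3sr + 6s - 2r^2 - 4r); both groups contain (-2u^2 - 3us + 4ur + 4u + 3sr + 6s - 2r^2 - 4r), so (3u + r - 4) is a factor with cofactor -2u^2 - 3us + 4ur + 4u + 3sr + 6s - 2r^2 - 4r.
The cofactor groups again: -2u^2 - 3us + 4ur + 4u + 3sr + 6s - 2r^2 - 4r = -2u(u - r - 2) + (-3s + 2r)(u - r - 2); both groups contain (u - r - 2), giving -(2u + 3s - 2r)(u - r - 2).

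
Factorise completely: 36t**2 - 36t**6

Pull out the common factor 36t**2, leaving -t**4 + 1.
Recognize a difference of squares with the parts 1 and t**2.
-t**2 + 1 is again a difference of squares: (-t + 1)(t + 1).

-36t**2(t + 1)(t - 1)(t**2 + 1)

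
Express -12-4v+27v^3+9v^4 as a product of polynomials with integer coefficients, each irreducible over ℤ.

(v+3)(9v^3-4)

Group as (9v^4-4v) + (27v^3-12) = v(9v^3-4) + 3(9v^3-4).
Both groups share the factor (9v^3-4).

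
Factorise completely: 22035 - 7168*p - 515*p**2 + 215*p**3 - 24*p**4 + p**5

Among the possible rational roots, p = -5 is a root, so (p + 5) divides it; the quotient is p**4 - 29*p**3 + 360*p**2 - 2315*p + 4407.
Next, p = 3 is a root, so (p - 3) divides it; the quotient is p**3 - 26*p**2 + 282*p - 1469.
Continuing, p = 13 is a root, so (p - 13) divides it; the quotient is p**2 - 13*p + 113.
The quadratic p**2 - 13*p + 113 has discriminant -283 < 0 and is irreducible over ℤ.

(p + 5)*(p - 13)*(p - 3)*(p**2 - 13*p + 113)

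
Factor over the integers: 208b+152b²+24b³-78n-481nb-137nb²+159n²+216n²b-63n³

Group: 7n(-9n²+27nb+6n-8b²-16b) + (-3b-13)(-9n²+27nb+6n-8b²-16b); both groups contain (-9n²+27nb+6n-8b²-16b), so (7n-3b-13) is a factor with cofactor -9n²+27nb+6n-8b²-16b.
The cofactor groups again: -9n²+27nb+6n-8b²-16b = -3n(3n-b-2) + 8b(3n-b-2); both groups contain (3n-b-2), giving -(3n-8b)(3n-b-2).

-(7n-3b-13)(3n-8b)(3n-b-2)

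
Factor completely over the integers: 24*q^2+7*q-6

(3*q+2)*(8*q-3)

Need a pair with product 24·(-6) = -144 and sum 7: that's 16 and -9.
Split the middle term: 24*q^2+16*q - 9*q-6 = 8*q*(3*q+2) - 3*(3*q+2).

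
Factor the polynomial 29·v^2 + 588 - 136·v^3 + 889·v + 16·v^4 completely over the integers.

(4·v + 3)·(4·v + 7)·(v - 4)·(v - 7)

Among the possible rational roots, v = 4 is a root, so (v - 4) divides it; the quotient is 16·v^3 - 72·v^2 - 259·v - 147.
Then v = -7/4 is a root, giving the factor (4·v + 7) and quotient 4·v^2 - 25·v - 21.
The remaining quadratic factors as (v - 7)(4·v + 3).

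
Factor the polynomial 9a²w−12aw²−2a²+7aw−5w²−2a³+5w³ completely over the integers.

−(2a−5w)(a−w)(a−w+1)

Group: 2a(−a²+2aw−a−w²+w) − 5w(−a²+2aw−a−w²+w); both groups contain (−a²+2aw−a−w²+w), so (2a−5w) is a factor with cofactor −a²+2aw−a−w²+w.
The cofactor groups again: −a²+2aw−a−w²+w = −a(a−w+1) + w(a−w+1); both groups contain (a−w+1), giving −(a−w)(a−w+1).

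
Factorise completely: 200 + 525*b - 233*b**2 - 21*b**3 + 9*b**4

By the rational root theorem, b = -1/3 is a root, so (3*b + 1) is a factor; dividing leaves 3*b**3 - 8*b**2 - 75*b + 200.
Then b = 8/3 is a root, so (3*b - 8) divides it; the quotient is b**2 - 25.
The remaining quadratic factors as (b + 5)(b - 5).

(3*b + 1)*(3*b - 8)*(b + 5)*(b - 5)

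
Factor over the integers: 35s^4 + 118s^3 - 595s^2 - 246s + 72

Among the possible rational roots, s = 3 is a root, so (s - 3) divides it; the quotient is 35s^3 + 223s^2 + 74s - 24.
Continuing, s = 1/5 is a root, so (5s - 1) is a factor; dividing leaves 7s^2 + 46s + 24.
The remaining quadratic factors as (s + 6)(7s + 4).

(5s - 1)(7s + 4)(s + 6)(s - 3)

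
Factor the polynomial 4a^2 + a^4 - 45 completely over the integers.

(a^2 + 9)(a^2 - 5)

Substitute u = a^2 to get a quadratic in u, then factor.
a^2 - 5 is irreducible over ℤ (5 is not a perfect square).
a^2 + 9 is irreducible over ℤ (sum of squares).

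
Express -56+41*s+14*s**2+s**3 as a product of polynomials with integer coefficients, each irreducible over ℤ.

(s+7)*(s+8)*(s-1)

By the rational root theorem, s = -7 is a root, so (s+7) divides it; the quotient is s**2+7*s-8.
The remaining quadratic factors as (s-1)(s+8).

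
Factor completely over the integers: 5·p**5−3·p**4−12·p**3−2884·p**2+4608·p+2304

(5·p+2)·(p−2)·(p−8)·(p**2+9·p+72)

By the rational root theorem, p = 8 is a root, giving the factor (p−8) and quotient 5·p**4+37·p**3+284·p**2−612·p−288.
Continuing, p = 2 is a root, so (p−2) is a factor; dividing leaves 5·p**3+47·p**2+378·p+144.
Then p = −2/5 is a root, so (5·p+2) divides it; the quotient is p**2+9·p+72.
The quadratic p**2+9·p+72 has discriminant −207 < 0 and is irreducible over ℤ.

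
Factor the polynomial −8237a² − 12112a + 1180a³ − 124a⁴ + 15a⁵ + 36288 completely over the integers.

Among the possible rational roots, a = −7/3 is a root, giving the factor (3a + 7) and quotient 5a⁴ − 53a³ + 517a² − 3952a + 5184.
Next, a = 8 is a root, so (a − 8) divides it; the quotient is 5a³ − 13a² + 413a − 648.
Continuing, a = 8/5 is a root, so (5a − 8) is a factor; dividing leaves a² − a + 81.
The quadratic a² − a + 81 has discriminant −323 < 0 and is irreducible over ℤ.

(3a + 7)(5a − 8)(a − 8)(a² − a + 81)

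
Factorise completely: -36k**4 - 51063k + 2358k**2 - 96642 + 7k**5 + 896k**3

(7k + 13)(k + 6)(k - 7)(k**2 - 6k + 177)

Among the possible rational roots, k = -6 is a root, so (k + 6) is a factor; dividing leaves 7k**4 - 78k**3 + 1364k**2 - 5826k - 16107.
Then k = 7 is a root, so (k - 7) divides it; the quotient is 7k**3 - 29k**2 + 1161k + 2301.
Next, k = -13/7 is a root, giving the factor (7k + 13) and quotient k**2 - 6k + 177.
The quadratic k**2 - 6k + 177 has discriminant -672 < 0 and is irreducible over ℤ.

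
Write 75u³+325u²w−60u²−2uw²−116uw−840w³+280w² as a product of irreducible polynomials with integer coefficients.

(3u+10w)(5u+12w−4)(5u−7w)

Group: 3u(25u²+25uw−20u−84w²+28w) + 10w(25u²+25uw−20u−84w²+28w); both groups contain (25u²+25uw−20u−84w²+28w), so (3u+10w) is a factor with cofactor 25u²+25uw−20u−84w²+28w.
The cofactor groups again: 25u²+25uw−20u−84w²+28w = 5u(5u+12w−4) − 7w(5u+12w−4); both groups contain (5u+12w−4), giving (5u−7w)(5u+12w−4).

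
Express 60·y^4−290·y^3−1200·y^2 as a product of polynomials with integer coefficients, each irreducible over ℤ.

10·y^2·(2·y−15)·(3·y+8)

Pull out the common factor 10·y^2, then factor the remaining trinomial.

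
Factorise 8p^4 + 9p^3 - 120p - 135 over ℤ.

(8p + 9)(p^3 - 15)

Group as (8p^4 - 120p) + (9p^3 - 135) = 8p(p^3 - 15) + 9(p^3 - 15).
Both groups share the factor (p^3 - 15).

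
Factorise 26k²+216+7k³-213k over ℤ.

Testing divisors of the constant over divisors of the leading coefficient, k = 9/7 is a root, giving the factor (7k-9) and quotient k²+5k-24.
The remaining quadratic factors as (k+8)(k-3).

(7k-9)(k+8)(k-3)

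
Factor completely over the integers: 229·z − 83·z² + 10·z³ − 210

(2·z − 5)·(5·z − 14)·(z − 3)

Testing divisors of the constant over divisors of the leading coefficient, z = 3 is a root, so (z − 3) divides it; the quotient is 10·z² − 53·z + 70.
The remaining quadratic factors as (5·z − 14)(2·z − 5).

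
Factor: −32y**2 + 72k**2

Factor out 8, leaving 9k**2 − 4y**2, which is a difference of two squares.

8(3k + 2y)(3k − 2y)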